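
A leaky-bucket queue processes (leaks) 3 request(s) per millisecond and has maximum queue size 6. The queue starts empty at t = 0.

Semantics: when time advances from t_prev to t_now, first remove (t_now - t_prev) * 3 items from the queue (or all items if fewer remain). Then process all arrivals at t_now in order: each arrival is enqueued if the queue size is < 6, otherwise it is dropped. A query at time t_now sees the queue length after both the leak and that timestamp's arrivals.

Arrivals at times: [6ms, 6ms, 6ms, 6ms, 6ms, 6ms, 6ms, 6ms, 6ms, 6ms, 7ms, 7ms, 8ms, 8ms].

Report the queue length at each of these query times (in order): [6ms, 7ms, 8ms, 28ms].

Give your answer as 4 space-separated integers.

Answer: 6 5 4 0

Derivation:
Queue lengths at query times:
  query t=6ms: backlog = 6
  query t=7ms: backlog = 5
  query t=8ms: backlog = 4
  query t=28ms: backlog = 0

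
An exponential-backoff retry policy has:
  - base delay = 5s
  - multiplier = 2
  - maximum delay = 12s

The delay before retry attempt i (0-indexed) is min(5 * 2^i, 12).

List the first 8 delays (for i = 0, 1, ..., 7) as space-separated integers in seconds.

Computing each delay:
  i=0: min(5*2^0, 12) = 5
  i=1: min(5*2^1, 12) = 10
  i=2: min(5*2^2, 12) = 12
  i=3: min(5*2^3, 12) = 12
  i=4: min(5*2^4, 12) = 12
  i=5: min(5*2^5, 12) = 12
  i=6: min(5*2^6, 12) = 12
  i=7: min(5*2^7, 12) = 12

Answer: 5 10 12 12 12 12 12 12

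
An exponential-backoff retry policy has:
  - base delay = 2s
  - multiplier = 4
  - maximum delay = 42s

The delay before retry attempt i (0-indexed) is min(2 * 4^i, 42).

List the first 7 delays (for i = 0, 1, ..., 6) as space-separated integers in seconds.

Computing each delay:
  i=0: min(2*4^0, 42) = 2
  i=1: min(2*4^1, 42) = 8
  i=2: min(2*4^2, 42) = 32
  i=3: min(2*4^3, 42) = 42
  i=4: min(2*4^4, 42) = 42
  i=5: min(2*4^5, 42) = 42
  i=6: min(2*4^6, 42) = 42

Answer: 2 8 32 42 42 42 42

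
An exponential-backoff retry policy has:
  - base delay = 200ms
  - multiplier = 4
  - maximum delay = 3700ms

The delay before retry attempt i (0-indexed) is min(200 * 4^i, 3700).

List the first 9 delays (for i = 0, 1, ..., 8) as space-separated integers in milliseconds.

Answer: 200 800 3200 3700 3700 3700 3700 3700 3700

Derivation:
Computing each delay:
  i=0: min(200*4^0, 3700) = 200
  i=1: min(200*4^1, 3700) = 800
  i=2: min(200*4^2, 3700) = 3200
  i=3: min(200*4^3, 3700) = 3700
  i=4: min(200*4^4, 3700) = 3700
  i=5: min(200*4^5, 3700) = 3700
  i=6: min(200*4^6, 3700) = 3700
  i=7: min(200*4^7, 3700) = 3700
  i=8: min(200*4^8, 3700) = 3700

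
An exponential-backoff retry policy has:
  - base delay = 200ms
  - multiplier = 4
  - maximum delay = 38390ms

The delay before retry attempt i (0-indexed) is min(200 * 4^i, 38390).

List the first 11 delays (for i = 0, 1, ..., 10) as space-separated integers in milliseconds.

Answer: 200 800 3200 12800 38390 38390 38390 38390 38390 38390 38390

Derivation:
Computing each delay:
  i=0: min(200*4^0, 38390) = 200
  i=1: min(200*4^1, 38390) = 800
  i=2: min(200*4^2, 38390) = 3200
  i=3: min(200*4^3, 38390) = 12800
  i=4: min(200*4^4, 38390) = 38390
  i=5: min(200*4^5, 38390) = 38390
  i=6: min(200*4^6, 38390) = 38390
  i=7: min(200*4^7, 38390) = 38390
  i=8: min(200*4^8, 38390) = 38390
  i=9: min(200*4^9, 38390) = 38390
  i=10: min(200*4^10, 38390) = 38390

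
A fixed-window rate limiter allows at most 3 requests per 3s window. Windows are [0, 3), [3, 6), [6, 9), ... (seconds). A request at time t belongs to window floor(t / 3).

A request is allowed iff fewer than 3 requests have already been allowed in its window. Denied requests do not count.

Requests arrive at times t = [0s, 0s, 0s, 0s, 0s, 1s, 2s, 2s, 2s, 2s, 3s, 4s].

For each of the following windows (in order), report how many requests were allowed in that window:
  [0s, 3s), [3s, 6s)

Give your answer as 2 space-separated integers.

Processing requests:
  req#1 t=0s (window 0): ALLOW
  req#2 t=0s (window 0): ALLOW
  req#3 t=0s (window 0): ALLOW
  req#4 t=0s (window 0): DENY
  req#5 t=0s (window 0): DENY
  req#6 t=1s (window 0): DENY
  req#7 t=2s (window 0): DENY
  req#8 t=2s (window 0): DENY
  req#9 t=2s (window 0): DENY
  req#10 t=2s (window 0): DENY
  req#11 t=3s (window 1): ALLOW
  req#12 t=4s (window 1): ALLOW

Allowed counts by window: 3 2

Answer: 3 2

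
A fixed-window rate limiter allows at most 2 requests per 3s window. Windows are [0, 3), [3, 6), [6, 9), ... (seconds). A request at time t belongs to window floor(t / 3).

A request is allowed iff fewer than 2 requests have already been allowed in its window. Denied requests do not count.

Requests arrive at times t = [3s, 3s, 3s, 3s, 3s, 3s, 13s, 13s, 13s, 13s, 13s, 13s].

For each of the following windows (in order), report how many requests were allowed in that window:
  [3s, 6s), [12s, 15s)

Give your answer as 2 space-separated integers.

Processing requests:
  req#1 t=3s (window 1): ALLOW
  req#2 t=3s (window 1): ALLOW
  req#3 t=3s (window 1): DENY
  req#4 t=3s (window 1): DENY
  req#5 t=3s (window 1): DENY
  req#6 t=3s (window 1): DENY
  req#7 t=13s (window 4): ALLOW
  req#8 t=13s (window 4): ALLOW
  req#9 t=13s (window 4): DENY
  req#10 t=13s (window 4): DENY
  req#11 t=13s (window 4): DENY
  req#12 t=13s (window 4): DENY

Allowed counts by window: 2 2

Answer: 2 2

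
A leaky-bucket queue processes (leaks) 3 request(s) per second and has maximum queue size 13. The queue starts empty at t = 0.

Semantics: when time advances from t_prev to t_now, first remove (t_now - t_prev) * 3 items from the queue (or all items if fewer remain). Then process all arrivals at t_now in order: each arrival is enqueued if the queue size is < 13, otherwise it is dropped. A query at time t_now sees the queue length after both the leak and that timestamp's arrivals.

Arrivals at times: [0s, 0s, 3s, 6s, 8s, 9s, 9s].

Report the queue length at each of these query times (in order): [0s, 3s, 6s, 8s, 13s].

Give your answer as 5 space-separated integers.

Answer: 2 1 1 1 0

Derivation:
Queue lengths at query times:
  query t=0s: backlog = 2
  query t=3s: backlog = 1
  query t=6s: backlog = 1
  query t=8s: backlog = 1
  query t=13s: backlog = 0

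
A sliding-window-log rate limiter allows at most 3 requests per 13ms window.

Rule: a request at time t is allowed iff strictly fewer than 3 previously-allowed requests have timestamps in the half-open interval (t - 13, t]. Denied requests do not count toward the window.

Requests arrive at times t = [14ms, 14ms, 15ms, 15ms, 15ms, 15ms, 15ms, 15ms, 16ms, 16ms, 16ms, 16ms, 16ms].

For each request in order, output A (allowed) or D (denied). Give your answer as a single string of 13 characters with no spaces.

Answer: AAADDDDDDDDDD

Derivation:
Tracking allowed requests in the window:
  req#1 t=14ms: ALLOW
  req#2 t=14ms: ALLOW
  req#3 t=15ms: ALLOW
  req#4 t=15ms: DENY
  req#5 t=15ms: DENY
  req#6 t=15ms: DENY
  req#7 t=15ms: DENY
  req#8 t=15ms: DENY
  req#9 t=16ms: DENY
  req#10 t=16ms: DENY
  req#11 t=16ms: DENY
  req#12 t=16ms: DENY
  req#13 t=16ms: DENY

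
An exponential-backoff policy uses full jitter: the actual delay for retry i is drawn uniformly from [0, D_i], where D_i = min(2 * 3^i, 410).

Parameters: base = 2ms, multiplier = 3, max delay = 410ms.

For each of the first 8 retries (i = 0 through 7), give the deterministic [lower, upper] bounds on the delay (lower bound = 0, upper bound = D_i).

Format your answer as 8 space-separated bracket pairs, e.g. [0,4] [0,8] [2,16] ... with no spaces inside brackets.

Computing bounds per retry:
  i=0: D_i=min(2*3^0,410)=2, bounds=[0,2]
  i=1: D_i=min(2*3^1,410)=6, bounds=[0,6]
  i=2: D_i=min(2*3^2,410)=18, bounds=[0,18]
  i=3: D_i=min(2*3^3,410)=54, bounds=[0,54]
  i=4: D_i=min(2*3^4,410)=162, bounds=[0,162]
  i=5: D_i=min(2*3^5,410)=410, bounds=[0,410]
  i=6: D_i=min(2*3^6,410)=410, bounds=[0,410]
  i=7: D_i=min(2*3^7,410)=410, bounds=[0,410]

Answer: [0,2] [0,6] [0,18] [0,54] [0,162] [0,410] [0,410] [0,410]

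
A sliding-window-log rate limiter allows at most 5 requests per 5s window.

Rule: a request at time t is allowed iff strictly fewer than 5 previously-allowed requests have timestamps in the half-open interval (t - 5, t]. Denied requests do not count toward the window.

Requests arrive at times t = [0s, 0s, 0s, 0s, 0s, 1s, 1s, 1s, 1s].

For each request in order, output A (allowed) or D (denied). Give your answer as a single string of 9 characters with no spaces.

Tracking allowed requests in the window:
  req#1 t=0s: ALLOW
  req#2 t=0s: ALLOW
  req#3 t=0s: ALLOW
  req#4 t=0s: ALLOW
  req#5 t=0s: ALLOW
  req#6 t=1s: DENY
  req#7 t=1s: DENY
  req#8 t=1s: DENY
  req#9 t=1s: DENY

Answer: AAAAADDDD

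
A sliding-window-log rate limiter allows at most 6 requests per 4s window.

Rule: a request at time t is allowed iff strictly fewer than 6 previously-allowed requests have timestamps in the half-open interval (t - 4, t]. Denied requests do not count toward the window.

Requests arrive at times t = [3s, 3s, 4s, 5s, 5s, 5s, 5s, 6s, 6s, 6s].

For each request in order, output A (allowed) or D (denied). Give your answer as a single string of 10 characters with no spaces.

Tracking allowed requests in the window:
  req#1 t=3s: ALLOW
  req#2 t=3s: ALLOW
  req#3 t=4s: ALLOW
  req#4 t=5s: ALLOW
  req#5 t=5s: ALLOW
  req#6 t=5s: ALLOW
  req#7 t=5s: DENY
  req#8 t=6s: DENY
  req#9 t=6s: DENY
  req#10 t=6s: DENY

Answer: AAAAAADDDD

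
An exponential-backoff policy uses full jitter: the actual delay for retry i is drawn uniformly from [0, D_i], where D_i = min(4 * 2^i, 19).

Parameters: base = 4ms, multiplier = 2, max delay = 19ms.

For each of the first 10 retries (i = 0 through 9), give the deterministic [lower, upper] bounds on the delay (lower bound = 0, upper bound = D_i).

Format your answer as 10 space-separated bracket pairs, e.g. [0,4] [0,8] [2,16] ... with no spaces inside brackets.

Answer: [0,4] [0,8] [0,16] [0,19] [0,19] [0,19] [0,19] [0,19] [0,19] [0,19]

Derivation:
Computing bounds per retry:
  i=0: D_i=min(4*2^0,19)=4, bounds=[0,4]
  i=1: D_i=min(4*2^1,19)=8, bounds=[0,8]
  i=2: D_i=min(4*2^2,19)=16, bounds=[0,16]
  i=3: D_i=min(4*2^3,19)=19, bounds=[0,19]
  i=4: D_i=min(4*2^4,19)=19, bounds=[0,19]
  i=5: D_i=min(4*2^5,19)=19, bounds=[0,19]
  i=6: D_i=min(4*2^6,19)=19, bounds=[0,19]
  i=7: D_i=min(4*2^7,19)=19, bounds=[0,19]
  i=8: D_i=min(4*2^8,19)=19, bounds=[0,19]
  i=9: D_i=min(4*2^9,19)=19, bounds=[0,19]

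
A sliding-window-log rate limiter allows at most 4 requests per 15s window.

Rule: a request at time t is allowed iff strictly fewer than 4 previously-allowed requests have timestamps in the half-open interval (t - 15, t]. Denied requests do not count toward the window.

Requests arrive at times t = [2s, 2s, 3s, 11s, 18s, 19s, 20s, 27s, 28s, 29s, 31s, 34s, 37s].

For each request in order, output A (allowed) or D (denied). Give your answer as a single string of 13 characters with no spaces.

Answer: AAAAAAAADDDAA

Derivation:
Tracking allowed requests in the window:
  req#1 t=2s: ALLOW
  req#2 t=2s: ALLOW
  req#3 t=3s: ALLOW
  req#4 t=11s: ALLOW
  req#5 t=18s: ALLOW
  req#6 t=19s: ALLOW
  req#7 t=20s: ALLOW
  req#8 t=27s: ALLOW
  req#9 t=28s: DENY
  req#10 t=29s: DENY
  req#11 t=31s: DENY
  req#12 t=34s: ALLOW
  req#13 t=37s: ALLOW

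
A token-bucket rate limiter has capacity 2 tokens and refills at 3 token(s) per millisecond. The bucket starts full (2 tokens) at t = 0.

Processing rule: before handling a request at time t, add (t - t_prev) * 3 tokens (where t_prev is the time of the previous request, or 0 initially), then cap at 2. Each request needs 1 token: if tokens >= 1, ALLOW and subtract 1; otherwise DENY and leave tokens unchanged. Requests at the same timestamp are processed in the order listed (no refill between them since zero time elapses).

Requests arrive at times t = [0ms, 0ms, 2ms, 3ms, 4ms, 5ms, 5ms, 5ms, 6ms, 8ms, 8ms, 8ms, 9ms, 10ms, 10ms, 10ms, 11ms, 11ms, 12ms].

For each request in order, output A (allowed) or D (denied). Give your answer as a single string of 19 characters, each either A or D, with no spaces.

Simulating step by step:
  req#1 t=0ms: ALLOW
  req#2 t=0ms: ALLOW
  req#3 t=2ms: ALLOW
  req#4 t=3ms: ALLOW
  req#5 t=4ms: ALLOW
  req#6 t=5ms: ALLOW
  req#7 t=5ms: ALLOW
  req#8 t=5ms: DENY
  req#9 t=6ms: ALLOW
  req#10 t=8ms: ALLOW
  req#11 t=8ms: ALLOW
  req#12 t=8ms: DENY
  req#13 t=9ms: ALLOW
  req#14 t=10ms: ALLOW
  req#15 t=10ms: ALLOW
  req#16 t=10ms: DENY
  req#17 t=11ms: ALLOW
  req#18 t=11ms: ALLOW
  req#19 t=12ms: ALLOW

Answer: AAAAAAADAAADAAADAAA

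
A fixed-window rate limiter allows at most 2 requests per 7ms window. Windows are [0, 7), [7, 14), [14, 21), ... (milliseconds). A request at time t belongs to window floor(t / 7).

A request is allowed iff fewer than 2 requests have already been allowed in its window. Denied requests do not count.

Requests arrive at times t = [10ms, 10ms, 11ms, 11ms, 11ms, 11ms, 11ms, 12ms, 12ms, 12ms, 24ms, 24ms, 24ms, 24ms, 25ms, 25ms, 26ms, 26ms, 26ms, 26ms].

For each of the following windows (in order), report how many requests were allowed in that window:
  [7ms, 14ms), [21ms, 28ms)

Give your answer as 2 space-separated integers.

Answer: 2 2

Derivation:
Processing requests:
  req#1 t=10ms (window 1): ALLOW
  req#2 t=10ms (window 1): ALLOW
  req#3 t=11ms (window 1): DENY
  req#4 t=11ms (window 1): DENY
  req#5 t=11ms (window 1): DENY
  req#6 t=11ms (window 1): DENY
  req#7 t=11ms (window 1): DENY
  req#8 t=12ms (window 1): DENY
  req#9 t=12ms (window 1): DENY
  req#10 t=12ms (window 1): DENY
  req#11 t=24ms (window 3): ALLOW
  req#12 t=24ms (window 3): ALLOW
  req#13 t=24ms (window 3): DENY
  req#14 t=24ms (window 3): DENY
  req#15 t=25ms (window 3): DENY
  req#16 t=25ms (window 3): DENY
  req#17 t=26ms (window 3): DENY
  req#18 t=26ms (window 3): DENY
  req#19 t=26ms (window 3): DENY
  req#20 t=26ms (window 3): DENY

Allowed counts by window: 2 2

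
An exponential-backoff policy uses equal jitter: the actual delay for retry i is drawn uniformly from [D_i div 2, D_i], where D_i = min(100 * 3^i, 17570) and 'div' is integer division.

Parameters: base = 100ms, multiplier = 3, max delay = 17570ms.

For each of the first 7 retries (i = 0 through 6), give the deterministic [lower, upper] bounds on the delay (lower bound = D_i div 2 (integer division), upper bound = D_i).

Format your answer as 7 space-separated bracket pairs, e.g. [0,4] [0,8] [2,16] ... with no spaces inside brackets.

Computing bounds per retry:
  i=0: D_i=min(100*3^0,17570)=100, bounds=[50,100]
  i=1: D_i=min(100*3^1,17570)=300, bounds=[150,300]
  i=2: D_i=min(100*3^2,17570)=900, bounds=[450,900]
  i=3: D_i=min(100*3^3,17570)=2700, bounds=[1350,2700]
  i=4: D_i=min(100*3^4,17570)=8100, bounds=[4050,8100]
  i=5: D_i=min(100*3^5,17570)=17570, bounds=[8785,17570]
  i=6: D_i=min(100*3^6,17570)=17570, bounds=[8785,17570]

Answer: [50,100] [150,300] [450,900] [1350,2700] [4050,8100] [8785,17570] [8785,17570]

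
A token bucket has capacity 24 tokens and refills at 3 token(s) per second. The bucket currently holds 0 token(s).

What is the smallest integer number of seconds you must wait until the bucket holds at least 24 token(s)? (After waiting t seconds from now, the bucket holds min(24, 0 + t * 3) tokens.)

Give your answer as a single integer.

Answer: 8

Derivation:
Need 0 + t * 3 >= 24, so t >= 24/3.
Smallest integer t = ceil(24/3) = 8.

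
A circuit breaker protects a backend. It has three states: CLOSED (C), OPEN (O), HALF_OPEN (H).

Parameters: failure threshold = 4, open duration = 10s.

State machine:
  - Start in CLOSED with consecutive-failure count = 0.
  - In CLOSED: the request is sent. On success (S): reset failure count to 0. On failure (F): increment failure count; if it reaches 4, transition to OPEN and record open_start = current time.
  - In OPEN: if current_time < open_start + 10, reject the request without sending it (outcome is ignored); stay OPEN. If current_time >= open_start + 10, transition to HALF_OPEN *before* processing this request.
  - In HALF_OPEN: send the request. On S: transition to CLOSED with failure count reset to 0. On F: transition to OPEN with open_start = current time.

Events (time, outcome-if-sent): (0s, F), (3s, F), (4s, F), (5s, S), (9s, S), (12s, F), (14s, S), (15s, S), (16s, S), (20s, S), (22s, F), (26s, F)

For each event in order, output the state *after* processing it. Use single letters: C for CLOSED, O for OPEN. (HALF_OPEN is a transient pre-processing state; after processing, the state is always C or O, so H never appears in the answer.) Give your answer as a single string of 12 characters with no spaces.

State after each event:
  event#1 t=0s outcome=F: state=CLOSED
  event#2 t=3s outcome=F: state=CLOSED
  event#3 t=4s outcome=F: state=CLOSED
  event#4 t=5s outcome=S: state=CLOSED
  event#5 t=9s outcome=S: state=CLOSED
  event#6 t=12s outcome=F: state=CLOSED
  event#7 t=14s outcome=S: state=CLOSED
  event#8 t=15s outcome=S: state=CLOSED
  event#9 t=16s outcome=S: state=CLOSED
  event#10 t=20s outcome=S: state=CLOSED
  event#11 t=22s outcome=F: state=CLOSED
  event#12 t=26s outcome=F: state=CLOSED

Answer: CCCCCCCCCCCC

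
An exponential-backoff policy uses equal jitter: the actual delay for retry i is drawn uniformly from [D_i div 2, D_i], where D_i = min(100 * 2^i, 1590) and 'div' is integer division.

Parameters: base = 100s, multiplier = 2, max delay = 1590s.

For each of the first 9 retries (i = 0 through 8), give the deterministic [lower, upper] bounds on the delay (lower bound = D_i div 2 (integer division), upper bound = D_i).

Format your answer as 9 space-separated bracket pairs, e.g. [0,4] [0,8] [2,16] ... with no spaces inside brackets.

Computing bounds per retry:
  i=0: D_i=min(100*2^0,1590)=100, bounds=[50,100]
  i=1: D_i=min(100*2^1,1590)=200, bounds=[100,200]
  i=2: D_i=min(100*2^2,1590)=400, bounds=[200,400]
  i=3: D_i=min(100*2^3,1590)=800, bounds=[400,800]
  i=4: D_i=min(100*2^4,1590)=1590, bounds=[795,1590]
  i=5: D_i=min(100*2^5,1590)=1590, bounds=[795,1590]
  i=6: D_i=min(100*2^6,1590)=1590, bounds=[795,1590]
  i=7: D_i=min(100*2^7,1590)=1590, bounds=[795,1590]
  i=8: D_i=min(100*2^8,1590)=1590, bounds=[795,1590]

Answer: [50,100] [100,200] [200,400] [400,800] [795,1590] [795,1590] [795,1590] [795,1590] [795,1590]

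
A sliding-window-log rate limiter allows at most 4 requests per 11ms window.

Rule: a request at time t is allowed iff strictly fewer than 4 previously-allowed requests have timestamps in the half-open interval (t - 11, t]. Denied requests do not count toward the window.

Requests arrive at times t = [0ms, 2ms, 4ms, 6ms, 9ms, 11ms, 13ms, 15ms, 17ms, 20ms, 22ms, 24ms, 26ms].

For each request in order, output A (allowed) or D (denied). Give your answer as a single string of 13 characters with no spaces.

Tracking allowed requests in the window:
  req#1 t=0ms: ALLOW
  req#2 t=2ms: ALLOW
  req#3 t=4ms: ALLOW
  req#4 t=6ms: ALLOW
  req#5 t=9ms: DENY
  req#6 t=11ms: ALLOW
  req#7 t=13ms: ALLOW
  req#8 t=15ms: ALLOW
  req#9 t=17ms: ALLOW
  req#10 t=20ms: DENY
  req#11 t=22ms: ALLOW
  req#12 t=24ms: ALLOW
  req#13 t=26ms: ALLOW

Answer: AAAADAAAADAAA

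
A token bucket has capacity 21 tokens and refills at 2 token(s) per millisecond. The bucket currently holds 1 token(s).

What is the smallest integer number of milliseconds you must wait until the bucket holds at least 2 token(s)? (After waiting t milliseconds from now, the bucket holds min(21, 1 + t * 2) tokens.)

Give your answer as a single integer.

Need 1 + t * 2 >= 2, so t >= 1/2.
Smallest integer t = ceil(1/2) = 1.

Answer: 1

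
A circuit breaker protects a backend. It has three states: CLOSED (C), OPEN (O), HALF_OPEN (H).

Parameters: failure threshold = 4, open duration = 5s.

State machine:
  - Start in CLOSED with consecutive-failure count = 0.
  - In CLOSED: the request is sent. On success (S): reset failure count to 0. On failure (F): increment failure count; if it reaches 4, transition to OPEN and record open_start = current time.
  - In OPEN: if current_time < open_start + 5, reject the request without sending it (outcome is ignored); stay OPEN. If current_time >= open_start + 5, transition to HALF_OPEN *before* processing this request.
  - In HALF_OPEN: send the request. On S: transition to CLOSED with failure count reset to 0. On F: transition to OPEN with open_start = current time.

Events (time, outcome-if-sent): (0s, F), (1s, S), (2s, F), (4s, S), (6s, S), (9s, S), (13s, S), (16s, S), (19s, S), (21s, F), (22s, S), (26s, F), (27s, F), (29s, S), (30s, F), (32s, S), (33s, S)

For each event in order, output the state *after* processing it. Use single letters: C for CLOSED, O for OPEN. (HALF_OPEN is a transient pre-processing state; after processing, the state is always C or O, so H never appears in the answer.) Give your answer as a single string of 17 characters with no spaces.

State after each event:
  event#1 t=0s outcome=F: state=CLOSED
  event#2 t=1s outcome=S: state=CLOSED
  event#3 t=2s outcome=F: state=CLOSED
  event#4 t=4s outcome=S: state=CLOSED
  event#5 t=6s outcome=S: state=CLOSED
  event#6 t=9s outcome=S: state=CLOSED
  event#7 t=13s outcome=S: state=CLOSED
  event#8 t=16s outcome=S: state=CLOSED
  event#9 t=19s outcome=S: state=CLOSED
  event#10 t=21s outcome=F: state=CLOSED
  event#11 t=22s outcome=S: state=CLOSED
  event#12 t=26s outcome=F: state=CLOSED
  event#13 t=27s outcome=F: state=CLOSED
  event#14 t=29s outcome=S: state=CLOSED
  event#15 t=30s outcome=F: state=CLOSED
  event#16 t=32s outcome=S: state=CLOSED
  event#17 t=33s outcome=S: state=CLOSED

Answer: CCCCCCCCCCCCCCCCC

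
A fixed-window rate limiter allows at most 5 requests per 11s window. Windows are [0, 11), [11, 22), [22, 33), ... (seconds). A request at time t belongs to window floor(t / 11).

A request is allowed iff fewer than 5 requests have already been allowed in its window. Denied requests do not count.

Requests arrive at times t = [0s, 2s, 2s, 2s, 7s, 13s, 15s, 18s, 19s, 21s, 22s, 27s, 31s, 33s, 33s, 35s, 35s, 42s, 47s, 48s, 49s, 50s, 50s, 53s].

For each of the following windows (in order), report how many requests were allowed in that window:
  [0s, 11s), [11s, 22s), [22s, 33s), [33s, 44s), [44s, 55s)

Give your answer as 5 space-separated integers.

Processing requests:
  req#1 t=0s (window 0): ALLOW
  req#2 t=2s (window 0): ALLOW
  req#3 t=2s (window 0): ALLOW
  req#4 t=2s (window 0): ALLOW
  req#5 t=7s (window 0): ALLOW
  req#6 t=13s (window 1): ALLOW
  req#7 t=15s (window 1): ALLOW
  req#8 t=18s (window 1): ALLOW
  req#9 t=19s (window 1): ALLOW
  req#10 t=21s (window 1): ALLOW
  req#11 t=22s (window 2): ALLOW
  req#12 t=27s (window 2): ALLOW
  req#13 t=31s (window 2): ALLOW
  req#14 t=33s (window 3): ALLOW
  req#15 t=33s (window 3): ALLOW
  req#16 t=35s (window 3): ALLOW
  req#17 t=35s (window 3): ALLOW
  req#18 t=42s (window 3): ALLOW
  req#19 t=47s (window 4): ALLOW
  req#20 t=48s (window 4): ALLOW
  req#21 t=49s (window 4): ALLOW
  req#22 t=50s (window 4): ALLOW
  req#23 t=50s (window 4): ALLOW
  req#24 t=53s (window 4): DENY

Allowed counts by window: 5 5 3 5 5

Answer: 5 5 3 5 5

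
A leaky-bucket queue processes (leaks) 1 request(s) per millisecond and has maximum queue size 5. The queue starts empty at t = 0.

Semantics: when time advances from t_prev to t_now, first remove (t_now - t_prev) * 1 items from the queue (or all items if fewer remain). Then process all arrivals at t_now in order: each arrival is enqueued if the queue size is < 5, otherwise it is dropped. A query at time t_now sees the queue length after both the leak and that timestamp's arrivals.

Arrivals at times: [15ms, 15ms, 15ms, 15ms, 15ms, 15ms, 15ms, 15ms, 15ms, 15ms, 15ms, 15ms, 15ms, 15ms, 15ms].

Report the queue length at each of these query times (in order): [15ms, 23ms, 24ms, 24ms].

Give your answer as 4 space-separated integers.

Answer: 5 0 0 0

Derivation:
Queue lengths at query times:
  query t=15ms: backlog = 5
  query t=23ms: backlog = 0
  query t=24ms: backlog = 0
  query t=24ms: backlog = 0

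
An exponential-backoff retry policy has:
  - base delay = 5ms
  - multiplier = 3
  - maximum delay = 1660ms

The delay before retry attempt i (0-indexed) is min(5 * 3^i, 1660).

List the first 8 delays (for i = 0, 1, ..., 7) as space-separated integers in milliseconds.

Computing each delay:
  i=0: min(5*3^0, 1660) = 5
  i=1: min(5*3^1, 1660) = 15
  i=2: min(5*3^2, 1660) = 45
  i=3: min(5*3^3, 1660) = 135
  i=4: min(5*3^4, 1660) = 405
  i=5: min(5*3^5, 1660) = 1215
  i=6: min(5*3^6, 1660) = 1660
  i=7: min(5*3^7, 1660) = 1660

Answer: 5 15 45 135 405 1215 1660 1660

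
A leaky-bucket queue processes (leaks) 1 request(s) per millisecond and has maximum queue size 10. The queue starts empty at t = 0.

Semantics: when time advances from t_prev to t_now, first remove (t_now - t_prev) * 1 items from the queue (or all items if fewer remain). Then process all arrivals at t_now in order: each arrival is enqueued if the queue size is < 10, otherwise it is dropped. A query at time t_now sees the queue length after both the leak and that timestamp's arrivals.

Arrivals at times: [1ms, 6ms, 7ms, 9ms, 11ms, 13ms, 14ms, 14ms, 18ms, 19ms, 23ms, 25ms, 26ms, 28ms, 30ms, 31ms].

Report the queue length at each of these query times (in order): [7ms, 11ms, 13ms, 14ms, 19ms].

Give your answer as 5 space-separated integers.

Answer: 1 1 1 2 1

Derivation:
Queue lengths at query times:
  query t=7ms: backlog = 1
  query t=11ms: backlog = 1
  query t=13ms: backlog = 1
  query t=14ms: backlog = 2
  query t=19ms: backlog = 1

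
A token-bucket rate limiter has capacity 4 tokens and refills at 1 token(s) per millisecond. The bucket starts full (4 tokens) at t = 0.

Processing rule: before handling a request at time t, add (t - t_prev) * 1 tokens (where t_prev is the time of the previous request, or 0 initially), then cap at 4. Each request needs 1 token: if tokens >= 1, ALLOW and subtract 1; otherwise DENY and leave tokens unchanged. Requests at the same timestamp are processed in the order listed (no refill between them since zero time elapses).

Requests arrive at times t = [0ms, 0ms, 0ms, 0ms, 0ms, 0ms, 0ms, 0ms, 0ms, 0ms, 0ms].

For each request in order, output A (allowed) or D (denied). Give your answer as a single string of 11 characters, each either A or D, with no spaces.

Simulating step by step:
  req#1 t=0ms: ALLOW
  req#2 t=0ms: ALLOW
  req#3 t=0ms: ALLOW
  req#4 t=0ms: ALLOW
  req#5 t=0ms: DENY
  req#6 t=0ms: DENY
  req#7 t=0ms: DENY
  req#8 t=0ms: DENY
  req#9 t=0ms: DENY
  req#10 t=0ms: DENY
  req#11 t=0ms: DENY

Answer: AAAADDDDDDD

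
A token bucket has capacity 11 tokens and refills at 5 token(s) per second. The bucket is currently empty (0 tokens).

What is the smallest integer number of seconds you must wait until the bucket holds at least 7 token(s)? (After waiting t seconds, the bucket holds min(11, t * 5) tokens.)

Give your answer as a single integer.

Answer: 2

Derivation:
Need t * 5 >= 7, so t >= 7/5.
Smallest integer t = ceil(7/5) = 2.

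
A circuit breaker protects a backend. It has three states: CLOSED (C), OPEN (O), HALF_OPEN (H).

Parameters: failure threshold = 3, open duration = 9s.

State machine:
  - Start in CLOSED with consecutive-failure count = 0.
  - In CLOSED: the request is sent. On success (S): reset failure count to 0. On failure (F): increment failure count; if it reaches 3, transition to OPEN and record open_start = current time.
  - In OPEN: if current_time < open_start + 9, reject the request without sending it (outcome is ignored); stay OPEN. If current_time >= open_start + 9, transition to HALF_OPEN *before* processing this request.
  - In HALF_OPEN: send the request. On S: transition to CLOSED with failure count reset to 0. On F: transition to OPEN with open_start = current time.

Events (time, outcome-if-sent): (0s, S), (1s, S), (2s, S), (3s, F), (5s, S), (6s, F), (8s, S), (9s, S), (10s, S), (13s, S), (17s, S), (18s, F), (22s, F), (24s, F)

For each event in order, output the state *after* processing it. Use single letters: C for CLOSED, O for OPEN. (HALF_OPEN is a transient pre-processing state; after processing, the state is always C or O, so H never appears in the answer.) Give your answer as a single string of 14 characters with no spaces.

State after each event:
  event#1 t=0s outcome=S: state=CLOSED
  event#2 t=1s outcome=S: state=CLOSED
  event#3 t=2s outcome=S: state=CLOSED
  event#4 t=3s outcome=F: state=CLOSED
  event#5 t=5s outcome=S: state=CLOSED
  event#6 t=6s outcome=F: state=CLOSED
  event#7 t=8s outcome=S: state=CLOSED
  event#8 t=9s outcome=S: state=CLOSED
  event#9 t=10s outcome=S: state=CLOSED
  event#10 t=13s outcome=S: state=CLOSED
  event#11 t=17s outcome=S: state=CLOSED
  event#12 t=18s outcome=F: state=CLOSED
  event#13 t=22s outcome=F: state=CLOSED
  event#14 t=24s outcome=F: state=OPEN

Answer: CCCCCCCCCCCCCO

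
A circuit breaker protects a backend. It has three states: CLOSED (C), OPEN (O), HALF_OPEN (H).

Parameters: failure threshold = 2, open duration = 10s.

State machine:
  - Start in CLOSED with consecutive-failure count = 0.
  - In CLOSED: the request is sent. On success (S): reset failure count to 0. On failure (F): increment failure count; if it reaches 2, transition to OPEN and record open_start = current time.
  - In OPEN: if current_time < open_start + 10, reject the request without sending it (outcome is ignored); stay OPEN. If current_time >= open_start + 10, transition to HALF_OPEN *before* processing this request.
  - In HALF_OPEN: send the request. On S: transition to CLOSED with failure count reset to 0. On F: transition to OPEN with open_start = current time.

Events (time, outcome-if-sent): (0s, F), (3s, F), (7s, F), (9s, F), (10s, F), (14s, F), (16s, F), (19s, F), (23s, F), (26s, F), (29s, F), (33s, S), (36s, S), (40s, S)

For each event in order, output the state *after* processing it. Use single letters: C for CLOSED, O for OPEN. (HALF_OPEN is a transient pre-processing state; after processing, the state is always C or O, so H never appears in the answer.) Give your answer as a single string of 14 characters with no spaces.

Answer: COOOOOOOOOOOCC

Derivation:
State after each event:
  event#1 t=0s outcome=F: state=CLOSED
  event#2 t=3s outcome=F: state=OPEN
  event#3 t=7s outcome=F: state=OPEN
  event#4 t=9s outcome=F: state=OPEN
  event#5 t=10s outcome=F: state=OPEN
  event#6 t=14s outcome=F: state=OPEN
  event#7 t=16s outcome=F: state=OPEN
  event#8 t=19s outcome=F: state=OPEN
  event#9 t=23s outcome=F: state=OPEN
  event#10 t=26s outcome=F: state=OPEN
  event#11 t=29s outcome=F: state=OPEN
  event#12 t=33s outcome=S: state=OPEN
  event#13 t=36s outcome=S: state=CLOSED
  event#14 t=40s outcome=S: state=CLOSED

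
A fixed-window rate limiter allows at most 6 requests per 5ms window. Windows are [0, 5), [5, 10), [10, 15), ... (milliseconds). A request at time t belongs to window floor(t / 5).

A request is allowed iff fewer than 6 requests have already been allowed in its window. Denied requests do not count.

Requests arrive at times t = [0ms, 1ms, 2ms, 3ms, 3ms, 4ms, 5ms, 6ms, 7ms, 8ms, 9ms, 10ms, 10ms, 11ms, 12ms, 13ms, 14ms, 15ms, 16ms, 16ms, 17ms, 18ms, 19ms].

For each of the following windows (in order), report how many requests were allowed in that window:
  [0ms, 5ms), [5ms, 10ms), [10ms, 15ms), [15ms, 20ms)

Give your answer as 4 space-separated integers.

Answer: 6 5 6 6

Derivation:
Processing requests:
  req#1 t=0ms (window 0): ALLOW
  req#2 t=1ms (window 0): ALLOW
  req#3 t=2ms (window 0): ALLOW
  req#4 t=3ms (window 0): ALLOW
  req#5 t=3ms (window 0): ALLOW
  req#6 t=4ms (window 0): ALLOW
  req#7 t=5ms (window 1): ALLOW
  req#8 t=6ms (window 1): ALLOW
  req#9 t=7ms (window 1): ALLOW
  req#10 t=8ms (window 1): ALLOW
  req#11 t=9ms (window 1): ALLOW
  req#12 t=10ms (window 2): ALLOW
  req#13 t=10ms (window 2): ALLOW
  req#14 t=11ms (window 2): ALLOW
  req#15 t=12ms (window 2): ALLOW
  req#16 t=13ms (window 2): ALLOW
  req#17 t=14ms (window 2): ALLOW
  req#18 t=15ms (window 3): ALLOW
  req#19 t=16ms (window 3): ALLOW
  req#20 t=16ms (window 3): ALLOW
  req#21 t=17ms (window 3): ALLOW
  req#22 t=18ms (window 3): ALLOW
  req#23 t=19ms (window 3): ALLOW

Allowed counts by window: 6 5 6 6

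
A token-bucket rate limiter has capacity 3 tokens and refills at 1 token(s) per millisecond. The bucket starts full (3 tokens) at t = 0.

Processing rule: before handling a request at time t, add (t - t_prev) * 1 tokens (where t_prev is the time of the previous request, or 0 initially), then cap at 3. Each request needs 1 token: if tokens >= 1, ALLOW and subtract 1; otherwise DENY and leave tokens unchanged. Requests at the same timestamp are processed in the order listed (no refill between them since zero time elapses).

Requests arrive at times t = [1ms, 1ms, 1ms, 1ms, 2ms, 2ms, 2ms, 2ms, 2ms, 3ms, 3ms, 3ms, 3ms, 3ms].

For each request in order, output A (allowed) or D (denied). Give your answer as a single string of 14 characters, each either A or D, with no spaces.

Answer: AAADADDDDADDDD

Derivation:
Simulating step by step:
  req#1 t=1ms: ALLOW
  req#2 t=1ms: ALLOW
  req#3 t=1ms: ALLOW
  req#4 t=1ms: DENY
  req#5 t=2ms: ALLOW
  req#6 t=2ms: DENY
  req#7 t=2ms: DENY
  req#8 t=2ms: DENY
  req#9 t=2ms: DENY
  req#10 t=3ms: ALLOW
  req#11 t=3ms: DENY
  req#12 t=3ms: DENY
  req#13 t=3ms: DENY
  req#14 t=3ms: DENY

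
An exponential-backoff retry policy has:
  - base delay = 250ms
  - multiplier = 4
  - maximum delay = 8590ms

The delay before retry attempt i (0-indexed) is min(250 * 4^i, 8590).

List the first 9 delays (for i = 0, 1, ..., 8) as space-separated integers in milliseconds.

Answer: 250 1000 4000 8590 8590 8590 8590 8590 8590

Derivation:
Computing each delay:
  i=0: min(250*4^0, 8590) = 250
  i=1: min(250*4^1, 8590) = 1000
  i=2: min(250*4^2, 8590) = 4000
  i=3: min(250*4^3, 8590) = 8590
  i=4: min(250*4^4, 8590) = 8590
  i=5: min(250*4^5, 8590) = 8590
  i=6: min(250*4^6, 8590) = 8590
  i=7: min(250*4^7, 8590) = 8590
  i=8: min(250*4^8, 8590) = 8590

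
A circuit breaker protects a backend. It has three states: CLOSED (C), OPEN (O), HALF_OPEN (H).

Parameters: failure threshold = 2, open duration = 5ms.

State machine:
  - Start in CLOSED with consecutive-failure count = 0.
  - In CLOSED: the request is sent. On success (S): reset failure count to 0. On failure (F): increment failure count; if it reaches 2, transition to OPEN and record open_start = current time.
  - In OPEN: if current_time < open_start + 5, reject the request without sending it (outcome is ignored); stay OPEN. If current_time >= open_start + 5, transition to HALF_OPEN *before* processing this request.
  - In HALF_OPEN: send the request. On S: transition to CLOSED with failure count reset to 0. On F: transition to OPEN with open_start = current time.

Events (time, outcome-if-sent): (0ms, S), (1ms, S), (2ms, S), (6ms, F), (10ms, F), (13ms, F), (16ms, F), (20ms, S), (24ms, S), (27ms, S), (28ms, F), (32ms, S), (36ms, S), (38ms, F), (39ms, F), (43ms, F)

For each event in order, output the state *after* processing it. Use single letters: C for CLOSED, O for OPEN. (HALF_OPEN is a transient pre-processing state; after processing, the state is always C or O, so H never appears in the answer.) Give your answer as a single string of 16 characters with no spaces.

State after each event:
  event#1 t=0ms outcome=S: state=CLOSED
  event#2 t=1ms outcome=S: state=CLOSED
  event#3 t=2ms outcome=S: state=CLOSED
  event#4 t=6ms outcome=F: state=CLOSED
  event#5 t=10ms outcome=F: state=OPEN
  event#6 t=13ms outcome=F: state=OPEN
  event#7 t=16ms outcome=F: state=OPEN
  event#8 t=20ms outcome=S: state=OPEN
  event#9 t=24ms outcome=S: state=CLOSED
  event#10 t=27ms outcome=S: state=CLOSED
  event#11 t=28ms outcome=F: state=CLOSED
  event#12 t=32ms outcome=S: state=CLOSED
  event#13 t=36ms outcome=S: state=CLOSED
  event#14 t=38ms outcome=F: state=CLOSED
  event#15 t=39ms outcome=F: state=OPEN
  event#16 t=43ms outcome=F: state=OPEN

Answer: CCCCOOOOCCCCCCOO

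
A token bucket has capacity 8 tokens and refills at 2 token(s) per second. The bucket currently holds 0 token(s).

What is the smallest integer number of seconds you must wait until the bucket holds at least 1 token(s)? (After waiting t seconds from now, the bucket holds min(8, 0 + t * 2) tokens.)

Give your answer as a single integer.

Need 0 + t * 2 >= 1, so t >= 1/2.
Smallest integer t = ceil(1/2) = 1.

Answer: 1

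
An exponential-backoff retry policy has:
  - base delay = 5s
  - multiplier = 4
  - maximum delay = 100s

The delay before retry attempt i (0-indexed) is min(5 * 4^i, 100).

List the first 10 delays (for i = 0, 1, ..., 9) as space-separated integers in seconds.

Computing each delay:
  i=0: min(5*4^0, 100) = 5
  i=1: min(5*4^1, 100) = 20
  i=2: min(5*4^2, 100) = 80
  i=3: min(5*4^3, 100) = 100
  i=4: min(5*4^4, 100) = 100
  i=5: min(5*4^5, 100) = 100
  i=6: min(5*4^6, 100) = 100
  i=7: min(5*4^7, 100) = 100
  i=8: min(5*4^8, 100) = 100
  i=9: min(5*4^9, 100) = 100

Answer: 5 20 80 100 100 100 100 100 100 100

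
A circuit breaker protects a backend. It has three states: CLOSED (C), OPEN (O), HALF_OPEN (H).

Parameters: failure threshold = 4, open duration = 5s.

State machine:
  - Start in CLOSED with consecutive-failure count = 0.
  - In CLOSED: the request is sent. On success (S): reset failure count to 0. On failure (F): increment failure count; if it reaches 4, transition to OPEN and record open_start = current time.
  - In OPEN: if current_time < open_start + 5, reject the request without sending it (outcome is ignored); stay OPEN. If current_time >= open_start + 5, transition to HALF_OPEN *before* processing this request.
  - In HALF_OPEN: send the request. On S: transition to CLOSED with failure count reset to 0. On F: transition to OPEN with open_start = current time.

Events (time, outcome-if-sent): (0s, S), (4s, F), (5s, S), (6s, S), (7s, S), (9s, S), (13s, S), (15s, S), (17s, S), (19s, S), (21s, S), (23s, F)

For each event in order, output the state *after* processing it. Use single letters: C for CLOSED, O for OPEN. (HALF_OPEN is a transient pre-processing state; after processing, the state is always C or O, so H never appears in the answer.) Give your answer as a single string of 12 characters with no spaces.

Answer: CCCCCCCCCCCC

Derivation:
State after each event:
  event#1 t=0s outcome=S: state=CLOSED
  event#2 t=4s outcome=F: state=CLOSED
  event#3 t=5s outcome=S: state=CLOSED
  event#4 t=6s outcome=S: state=CLOSED
  event#5 t=7s outcome=S: state=CLOSED
  event#6 t=9s outcome=S: state=CLOSED
  event#7 t=13s outcome=S: state=CLOSED
  event#8 t=15s outcome=S: state=CLOSED
  event#9 t=17s outcome=S: state=CLOSED
  event#10 t=19s outcome=S: state=CLOSED
  event#11 t=21s outcome=S: state=CLOSED
  event#12 t=23s outcome=F: state=CLOSED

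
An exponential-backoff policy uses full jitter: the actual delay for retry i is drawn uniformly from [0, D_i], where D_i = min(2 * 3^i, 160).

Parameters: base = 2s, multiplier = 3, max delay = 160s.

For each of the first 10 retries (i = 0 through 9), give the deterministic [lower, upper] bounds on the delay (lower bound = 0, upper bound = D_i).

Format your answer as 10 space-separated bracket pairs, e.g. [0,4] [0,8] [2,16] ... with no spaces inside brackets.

Computing bounds per retry:
  i=0: D_i=min(2*3^0,160)=2, bounds=[0,2]
  i=1: D_i=min(2*3^1,160)=6, bounds=[0,6]
  i=2: D_i=min(2*3^2,160)=18, bounds=[0,18]
  i=3: D_i=min(2*3^3,160)=54, bounds=[0,54]
  i=4: D_i=min(2*3^4,160)=160, bounds=[0,160]
  i=5: D_i=min(2*3^5,160)=160, bounds=[0,160]
  i=6: D_i=min(2*3^6,160)=160, bounds=[0,160]
  i=7: D_i=min(2*3^7,160)=160, bounds=[0,160]
  i=8: D_i=min(2*3^8,160)=160, bounds=[0,160]
  i=9: D_i=min(2*3^9,160)=160, bounds=[0,160]

Answer: [0,2] [0,6] [0,18] [0,54] [0,160] [0,160] [0,160] [0,160] [0,160] [0,160]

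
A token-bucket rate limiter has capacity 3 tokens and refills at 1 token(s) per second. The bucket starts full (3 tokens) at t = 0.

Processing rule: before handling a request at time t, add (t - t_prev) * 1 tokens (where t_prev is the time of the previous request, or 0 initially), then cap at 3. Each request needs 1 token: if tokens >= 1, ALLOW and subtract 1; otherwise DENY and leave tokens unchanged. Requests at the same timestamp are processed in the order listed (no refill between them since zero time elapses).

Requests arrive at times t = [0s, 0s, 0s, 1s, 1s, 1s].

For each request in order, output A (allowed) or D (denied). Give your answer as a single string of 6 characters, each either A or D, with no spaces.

Simulating step by step:
  req#1 t=0s: ALLOW
  req#2 t=0s: ALLOW
  req#3 t=0s: ALLOW
  req#4 t=1s: ALLOW
  req#5 t=1s: DENY
  req#6 t=1s: DENY

Answer: AAAADD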